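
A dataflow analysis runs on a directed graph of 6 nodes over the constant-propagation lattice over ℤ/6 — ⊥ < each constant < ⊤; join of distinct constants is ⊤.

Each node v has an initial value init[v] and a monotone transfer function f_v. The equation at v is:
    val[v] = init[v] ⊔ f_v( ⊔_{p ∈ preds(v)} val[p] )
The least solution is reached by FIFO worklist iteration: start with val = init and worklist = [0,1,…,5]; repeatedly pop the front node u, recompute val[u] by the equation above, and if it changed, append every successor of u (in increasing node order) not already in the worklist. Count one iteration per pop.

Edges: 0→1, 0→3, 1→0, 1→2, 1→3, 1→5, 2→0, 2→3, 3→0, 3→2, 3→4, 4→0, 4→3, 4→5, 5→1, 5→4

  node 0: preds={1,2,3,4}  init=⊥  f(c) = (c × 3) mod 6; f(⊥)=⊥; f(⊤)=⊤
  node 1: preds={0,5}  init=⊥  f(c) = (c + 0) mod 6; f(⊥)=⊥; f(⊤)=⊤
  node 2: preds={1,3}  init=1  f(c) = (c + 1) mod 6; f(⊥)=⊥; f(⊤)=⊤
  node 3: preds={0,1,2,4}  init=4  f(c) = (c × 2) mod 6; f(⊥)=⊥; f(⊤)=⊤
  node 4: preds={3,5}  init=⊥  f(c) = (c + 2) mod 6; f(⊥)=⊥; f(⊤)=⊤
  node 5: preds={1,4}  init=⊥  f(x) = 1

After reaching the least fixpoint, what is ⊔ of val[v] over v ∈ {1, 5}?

Worklist (11 pops):
  #1 pop 0: in=⊤ → ⊤ (was ⊥); enqueue []
  #2 pop 1: in=⊤ → ⊤ (was ⊥); enqueue [0]
  #3 pop 2: in=⊤ → ⊤ (was 1); enqueue []
  #4 pop 3: in=⊤ → ⊤ (was 4); enqueue [2]
  #5 pop 4: in=⊤ → ⊤ (was ⊥); enqueue [3]
  #6 pop 5: in=⊤ → 1 (was ⊥); enqueue [1,4]
  #7 pop 0: in=⊤ → ⊤ (no change)
  #8 pop 2: in=⊤ → ⊤ (no change)
  #9 pop 3: in=⊤ → ⊤ (no change)
  #10 pop 1: in=⊤ → ⊤ (no change)
  #11 pop 4: in=⊤ → ⊤ (no change)

Fixpoint:
  val[0] = ⊤
  val[1] = ⊤
  val[2] = ⊤
  val[3] = ⊤
  val[4] = ⊤
  val[5] = 1

⊤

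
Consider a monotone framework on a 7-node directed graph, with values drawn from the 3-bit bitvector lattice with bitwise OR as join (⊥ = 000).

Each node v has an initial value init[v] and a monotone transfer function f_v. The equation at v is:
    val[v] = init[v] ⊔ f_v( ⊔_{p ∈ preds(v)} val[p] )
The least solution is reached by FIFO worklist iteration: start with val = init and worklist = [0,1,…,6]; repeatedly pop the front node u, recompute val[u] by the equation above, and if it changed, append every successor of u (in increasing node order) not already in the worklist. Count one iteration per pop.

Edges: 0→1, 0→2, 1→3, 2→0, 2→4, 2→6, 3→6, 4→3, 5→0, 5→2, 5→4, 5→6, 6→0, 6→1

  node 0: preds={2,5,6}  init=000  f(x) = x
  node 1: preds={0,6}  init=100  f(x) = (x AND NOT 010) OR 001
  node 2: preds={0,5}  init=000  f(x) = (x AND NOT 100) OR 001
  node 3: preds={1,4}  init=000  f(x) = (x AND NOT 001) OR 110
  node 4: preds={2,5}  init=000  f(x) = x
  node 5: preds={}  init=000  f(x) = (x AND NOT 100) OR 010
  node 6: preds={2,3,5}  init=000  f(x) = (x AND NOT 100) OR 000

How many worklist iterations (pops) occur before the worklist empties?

15

Trace (15 dequeues):
  [1] u=0 | in 000 | out 000 | ==
  [2] u=1 | in 000 | out 101 | prev 100 | push {}
  [3] u=2 | in 000 | out 001 | prev 000 | push {0}
  [4] u=3 | in 101 | out 110 | prev 000 | push {}
  [5] u=4 | in 001 | out 001 | prev 000 | push {3}
  [6] u=5 | in 000 | out 010 | prev 000 | push {2,4}
  [7] u=6 | in 111 | out 011 | prev 000 | push {1}
  [8] u=0 | in 011 | out 011 | prev 000 | push {}
  [9] u=3 | in 101 | out 110 | ==
  [10] u=2 | in 011 | out 011 | prev 001 | push {0,6}
  [11] u=4 | in 011 | out 011 | prev 001 | push {3}
  [12] u=1 | in 011 | out 101 | ==
  [13] u=0 | in 011 | out 011 | ==
  [14] u=6 | in 111 | out 011 | ==
  [15] u=3 | in 111 | out 110 | ==

Converged values:
  [0] 011
  [1] 101
  [2] 011
  [3] 110
  [4] 011
  [5] 010
  [6] 011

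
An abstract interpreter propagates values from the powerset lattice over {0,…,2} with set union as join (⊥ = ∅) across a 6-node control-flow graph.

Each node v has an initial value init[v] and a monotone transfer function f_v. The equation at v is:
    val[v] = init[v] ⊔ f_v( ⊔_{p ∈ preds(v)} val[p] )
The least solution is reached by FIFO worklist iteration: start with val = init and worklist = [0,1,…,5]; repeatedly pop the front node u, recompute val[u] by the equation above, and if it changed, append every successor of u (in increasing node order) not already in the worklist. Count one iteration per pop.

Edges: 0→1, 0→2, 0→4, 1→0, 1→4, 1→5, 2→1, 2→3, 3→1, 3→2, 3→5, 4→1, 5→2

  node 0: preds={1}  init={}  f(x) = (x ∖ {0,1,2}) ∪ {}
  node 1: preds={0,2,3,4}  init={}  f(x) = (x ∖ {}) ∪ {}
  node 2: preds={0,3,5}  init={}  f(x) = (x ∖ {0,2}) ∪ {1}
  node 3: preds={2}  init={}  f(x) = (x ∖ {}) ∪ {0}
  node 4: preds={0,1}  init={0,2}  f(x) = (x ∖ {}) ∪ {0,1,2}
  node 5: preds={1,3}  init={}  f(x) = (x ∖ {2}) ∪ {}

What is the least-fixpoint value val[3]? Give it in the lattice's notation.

{0,1}

Trace (12 dequeues):
  [1] u=0 | in {} | out {} | ==
  [2] u=1 | in {0,2} | out {0,2} | prev {} | push {0}
  [3] u=2 | in {} | out {1} | prev {} | push {1}
  [4] u=3 | in {1} | out {0,1} | prev {} | push {2}
  [5] u=4 | in {0,2} | out {0,1,2} | prev {0,2} | push {}
  [6] u=5 | in {0,1,2} | out {0,1} | prev {} | push {}
  [7] u=0 | in {0,2} | out {} | ==
  [8] u=1 | in {0,1,2} | out {0,1,2} | prev {0,2} | push {0,4,5}
  [9] u=2 | in {0,1} | out {1} | ==
  [10] u=0 | in {0,1,2} | out {} | ==
  [11] u=4 | in {0,1,2} | out {0,1,2} | ==
  [12] u=5 | in {0,1,2} | out {0,1} | ==

Converged values:
  [0] {}
  [1] {0,1,2}
  [2] {1}
  [3] {0,1}
  [4] {0,1,2}
  [5] {0,1}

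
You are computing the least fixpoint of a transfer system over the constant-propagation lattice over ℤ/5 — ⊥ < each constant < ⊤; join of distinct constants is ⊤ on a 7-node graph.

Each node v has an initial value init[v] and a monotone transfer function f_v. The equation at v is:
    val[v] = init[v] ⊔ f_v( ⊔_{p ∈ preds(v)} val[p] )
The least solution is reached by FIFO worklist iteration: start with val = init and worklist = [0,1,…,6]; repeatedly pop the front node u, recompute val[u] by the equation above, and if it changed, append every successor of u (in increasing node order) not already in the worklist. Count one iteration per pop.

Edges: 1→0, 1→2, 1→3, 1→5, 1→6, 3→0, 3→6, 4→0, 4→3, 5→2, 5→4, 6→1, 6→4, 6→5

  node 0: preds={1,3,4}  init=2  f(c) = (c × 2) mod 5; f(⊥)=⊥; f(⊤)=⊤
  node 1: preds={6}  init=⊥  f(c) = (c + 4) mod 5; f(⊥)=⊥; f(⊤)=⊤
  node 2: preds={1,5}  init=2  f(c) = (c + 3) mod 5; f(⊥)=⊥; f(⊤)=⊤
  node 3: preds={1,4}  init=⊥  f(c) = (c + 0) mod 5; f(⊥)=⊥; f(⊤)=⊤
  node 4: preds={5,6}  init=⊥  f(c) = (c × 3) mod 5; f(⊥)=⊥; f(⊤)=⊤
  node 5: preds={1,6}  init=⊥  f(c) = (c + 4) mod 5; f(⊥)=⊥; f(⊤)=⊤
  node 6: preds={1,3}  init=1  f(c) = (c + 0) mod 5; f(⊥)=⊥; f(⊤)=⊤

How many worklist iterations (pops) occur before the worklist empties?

17

Trace (17 dequeues):
  [1] u=0 | in ⊥ | out 2 | ==
  [2] u=1 | in 1 | out 0 | prev ⊥ | push {0}
  [3] u=2 | in 0 | out ⊤ | prev 2 | push {}
  [4] u=3 | in 0 | out 0 | prev ⊥ | push {}
  [5] u=4 | in 1 | out 3 | prev ⊥ | push {3}
  [6] u=5 | in ⊤ | out ⊤ | prev ⊥ | push {2,4}
  [7] u=6 | in 0 | out ⊤ | prev 1 | push {1,5}
  [8] u=0 | in ⊤ | out ⊤ | prev 2 | push {}
  [9] u=3 | in ⊤ | out ⊤ | prev 0 | push {0,6}
  [10] u=2 | in ⊤ | out ⊤ | ==
  [11] u=4 | in ⊤ | out ⊤ | prev 3 | push {3}
  [12] u=1 | in ⊤ | out ⊤ | prev 0 | push {2}
  [13] u=5 | in ⊤ | out ⊤ | ==
  [14] u=0 | in ⊤ | out ⊤ | ==
  [15] u=6 | in ⊤ | out ⊤ | ==
  [16] u=3 | in ⊤ | out ⊤ | ==
  [17] u=2 | in ⊤ | out ⊤ | ==

Converged values:
  [0] ⊤
  [1] ⊤
  [2] ⊤
  [3] ⊤
  [4] ⊤
  [5] ⊤
  [6] ⊤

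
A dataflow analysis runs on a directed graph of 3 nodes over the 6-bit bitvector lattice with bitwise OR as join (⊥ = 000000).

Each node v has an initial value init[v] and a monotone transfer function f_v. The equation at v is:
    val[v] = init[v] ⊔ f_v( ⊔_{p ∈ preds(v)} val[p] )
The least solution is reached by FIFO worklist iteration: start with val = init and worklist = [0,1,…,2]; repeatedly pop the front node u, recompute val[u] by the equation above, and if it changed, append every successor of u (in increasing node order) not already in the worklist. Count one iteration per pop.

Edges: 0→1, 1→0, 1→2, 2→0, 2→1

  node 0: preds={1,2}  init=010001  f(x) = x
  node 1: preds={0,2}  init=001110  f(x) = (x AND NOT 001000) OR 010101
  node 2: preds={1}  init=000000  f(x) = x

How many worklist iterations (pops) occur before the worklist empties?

Iteration log — 5 steps:
  step 1. node 0  ⊔preds=001110  new=011111  old=010001  +wl: 
  step 2. node 1  ⊔preds=011111  new=011111  old=001110  +wl: 0
  step 3. node 2  ⊔preds=011111  new=011111  old=000000  +wl: 1
  step 4. node 0  ⊔preds=011111  new=011111  stable
  step 5. node 1  ⊔preds=011111  new=011111  stable

Least fixpoint reached:
  node 0: 011111
  node 1: 011111
  node 2: 011111

5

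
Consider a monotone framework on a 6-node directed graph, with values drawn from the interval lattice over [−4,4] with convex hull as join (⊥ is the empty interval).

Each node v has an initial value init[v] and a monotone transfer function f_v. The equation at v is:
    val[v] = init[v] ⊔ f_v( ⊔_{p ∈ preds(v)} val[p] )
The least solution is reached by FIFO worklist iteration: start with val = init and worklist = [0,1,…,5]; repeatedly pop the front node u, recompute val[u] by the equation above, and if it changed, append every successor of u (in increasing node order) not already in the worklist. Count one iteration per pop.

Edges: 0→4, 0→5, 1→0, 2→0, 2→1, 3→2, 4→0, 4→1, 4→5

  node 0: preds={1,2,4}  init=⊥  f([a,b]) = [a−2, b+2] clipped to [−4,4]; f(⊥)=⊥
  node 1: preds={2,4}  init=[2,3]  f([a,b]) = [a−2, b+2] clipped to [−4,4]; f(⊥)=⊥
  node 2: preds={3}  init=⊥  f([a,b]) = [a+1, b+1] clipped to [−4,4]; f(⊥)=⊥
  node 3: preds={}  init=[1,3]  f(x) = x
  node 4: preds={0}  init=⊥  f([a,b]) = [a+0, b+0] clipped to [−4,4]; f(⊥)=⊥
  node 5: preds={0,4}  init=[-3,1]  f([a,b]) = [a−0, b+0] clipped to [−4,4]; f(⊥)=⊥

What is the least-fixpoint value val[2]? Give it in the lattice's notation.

[2,4]

Worklist (16 pops):
  #1 pop 0: in=[2,3] → [0,4] (was ⊥); enqueue []
  #2 pop 1: in=⊥ → [2,3] (no change)
  #3 pop 2: in=[1,3] → [2,4] (was ⊥); enqueue [0,1]
  #4 pop 3: in=⊥ → [1,3] (no change)
  #5 pop 4: in=[0,4] → [0,4] (was ⊥); enqueue []
  #6 pop 5: in=[0,4] → [-3,4] (was [-3,1]); enqueue []
  #7 pop 0: in=[0,4] → [-2,4] (was [0,4]); enqueue [4,5]
  #8 pop 1: in=[0,4] → [-2,4] (was [2,3]); enqueue [0]
  #9 pop 4: in=[-2,4] → [-2,4] (was [0,4]); enqueue [1]
  #10 pop 5: in=[-2,4] → [-3,4] (no change)
  #11 pop 0: in=[-2,4] → [-4,4] (was [-2,4]); enqueue [4,5]
  #12 pop 1: in=[-2,4] → [-4,4] (was [-2,4]); enqueue [0]
  #13 pop 4: in=[-4,4] → [-4,4] (was [-2,4]); enqueue [1]
  #14 pop 5: in=[-4,4] → [-4,4] (was [-3,4]); enqueue []
  #15 pop 0: in=[-4,4] → [-4,4] (no change)
  #16 pop 1: in=[-4,4] → [-4,4] (no change)

Fixpoint:
  val[0] = [-4,4]
  val[1] = [-4,4]
  val[2] = [2,4]
  val[3] = [1,3]
  val[4] = [-4,4]
  val[5] = [-4,4]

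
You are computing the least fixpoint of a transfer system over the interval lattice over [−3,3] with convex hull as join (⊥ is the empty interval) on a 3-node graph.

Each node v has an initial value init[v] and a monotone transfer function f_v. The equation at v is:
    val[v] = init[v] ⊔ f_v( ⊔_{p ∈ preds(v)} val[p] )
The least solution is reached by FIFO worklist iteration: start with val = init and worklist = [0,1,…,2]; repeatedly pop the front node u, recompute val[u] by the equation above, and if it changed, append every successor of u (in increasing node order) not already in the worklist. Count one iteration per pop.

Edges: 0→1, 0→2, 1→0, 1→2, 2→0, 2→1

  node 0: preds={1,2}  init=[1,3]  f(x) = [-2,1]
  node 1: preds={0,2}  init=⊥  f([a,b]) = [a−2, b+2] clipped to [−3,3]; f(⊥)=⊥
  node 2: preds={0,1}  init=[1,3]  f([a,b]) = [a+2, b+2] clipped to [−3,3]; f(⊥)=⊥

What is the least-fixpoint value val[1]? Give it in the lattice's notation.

Worklist (5 pops):
  #1 pop 0: in=[1,3] → [-2,3] (was [1,3]); enqueue []
  #2 pop 1: in=[-2,3] → [-3,3] (was ⊥); enqueue [0]
  #3 pop 2: in=[-3,3] → [-1,3] (was [1,3]); enqueue [1]
  #4 pop 0: in=[-3,3] → [-2,3] (no change)
  #5 pop 1: in=[-2,3] → [-3,3] (no change)

Fixpoint:
  val[0] = [-2,3]
  val[1] = [-3,3]
  val[2] = [-1,3]

[-3,3]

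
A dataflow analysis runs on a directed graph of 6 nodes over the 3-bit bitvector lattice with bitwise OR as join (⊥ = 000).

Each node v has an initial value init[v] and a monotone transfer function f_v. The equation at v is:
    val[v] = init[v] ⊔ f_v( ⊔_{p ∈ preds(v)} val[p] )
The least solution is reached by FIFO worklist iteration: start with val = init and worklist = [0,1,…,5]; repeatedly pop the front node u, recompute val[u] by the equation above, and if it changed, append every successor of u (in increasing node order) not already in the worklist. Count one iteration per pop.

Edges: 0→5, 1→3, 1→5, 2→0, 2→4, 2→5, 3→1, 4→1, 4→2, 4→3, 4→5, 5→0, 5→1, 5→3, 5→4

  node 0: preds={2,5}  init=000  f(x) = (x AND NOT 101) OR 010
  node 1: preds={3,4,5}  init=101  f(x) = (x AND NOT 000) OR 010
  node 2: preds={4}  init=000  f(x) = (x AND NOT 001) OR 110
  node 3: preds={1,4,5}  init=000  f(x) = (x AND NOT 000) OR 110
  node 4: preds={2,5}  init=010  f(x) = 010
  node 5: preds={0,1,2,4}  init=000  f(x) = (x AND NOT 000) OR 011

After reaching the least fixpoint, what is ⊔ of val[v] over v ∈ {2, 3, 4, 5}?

Worklist (10 pops):
  #1 pop 0: in=000 → 010 (was 000); enqueue []
  #2 pop 1: in=010 → 111 (was 101); enqueue []
  #3 pop 2: in=010 → 110 (was 000); enqueue [0]
  #4 pop 3: in=111 → 111 (was 000); enqueue [1]
  #5 pop 4: in=110 → 010 (no change)
  #6 pop 5: in=111 → 111 (was 000); enqueue [3,4]
  #7 pop 0: in=111 → 010 (no change)
  #8 pop 1: in=111 → 111 (no change)
  #9 pop 3: in=111 → 111 (no change)
  #10 pop 4: in=111 → 010 (no change)

Fixpoint:
  val[0] = 010
  val[1] = 111
  val[2] = 110
  val[3] = 111
  val[4] = 010
  val[5] = 111

111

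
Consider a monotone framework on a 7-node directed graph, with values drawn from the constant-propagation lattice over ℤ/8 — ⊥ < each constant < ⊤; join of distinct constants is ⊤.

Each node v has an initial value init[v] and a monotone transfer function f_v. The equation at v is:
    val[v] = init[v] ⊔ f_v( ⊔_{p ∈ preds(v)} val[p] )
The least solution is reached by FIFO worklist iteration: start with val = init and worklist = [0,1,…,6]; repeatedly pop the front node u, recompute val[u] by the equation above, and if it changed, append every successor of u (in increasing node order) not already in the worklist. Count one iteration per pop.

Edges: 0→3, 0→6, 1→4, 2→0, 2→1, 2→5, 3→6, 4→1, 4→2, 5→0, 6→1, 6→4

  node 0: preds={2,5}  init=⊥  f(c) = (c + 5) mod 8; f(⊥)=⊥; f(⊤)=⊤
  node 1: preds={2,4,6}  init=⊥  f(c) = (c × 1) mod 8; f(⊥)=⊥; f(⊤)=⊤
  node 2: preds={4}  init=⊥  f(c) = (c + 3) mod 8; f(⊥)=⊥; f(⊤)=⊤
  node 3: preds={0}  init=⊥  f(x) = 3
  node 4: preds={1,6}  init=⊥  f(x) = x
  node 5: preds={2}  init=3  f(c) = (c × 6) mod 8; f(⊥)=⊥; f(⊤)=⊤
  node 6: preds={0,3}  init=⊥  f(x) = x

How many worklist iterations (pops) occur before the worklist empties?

17

Iteration log — 17 steps:
  step 1. node 0  ⊔preds=3  new=0  old=⊥  +wl: 
  step 2. node 1  ⊔preds=⊥  new=⊥  stable
  step 3. node 2  ⊔preds=⊥  new=⊥  stable
  step 4. node 3  ⊔preds=0  new=3  old=⊥  +wl: 
  step 5. node 4  ⊔preds=⊥  new=⊥  stable
  step 6. node 5  ⊔preds=⊥  new=3  stable
  step 7. node 6  ⊔preds=⊤  new=⊤  old=⊥  +wl: 1,4
  step 8. node 1  ⊔preds=⊤  new=⊤  old=⊥  +wl: 
  step 9. node 4  ⊔preds=⊤  new=⊤  old=⊥  +wl: 1,2
  step 10. node 1  ⊔preds=⊤  new=⊤  stable
  step 11. node 2  ⊔preds=⊤  new=⊤  old=⊥  +wl: 0,1,5
  step 12. node 0  ⊔preds=⊤  new=⊤  old=0  +wl: 3,6
  step 13. node 1  ⊔preds=⊤  new=⊤  stable
  step 14. node 5  ⊔preds=⊤  new=⊤  old=3  +wl: 0
  step 15. node 3  ⊔preds=⊤  new=3  stable
  step 16. node 6  ⊔preds=⊤  new=⊤  stable
  step 17. node 0  ⊔preds=⊤  new=⊤  stable

Least fixpoint reached:
  node 0: ⊤
  node 1: ⊤
  node 2: ⊤
  node 3: 3
  node 4: ⊤
  node 5: ⊤
  node 6: ⊤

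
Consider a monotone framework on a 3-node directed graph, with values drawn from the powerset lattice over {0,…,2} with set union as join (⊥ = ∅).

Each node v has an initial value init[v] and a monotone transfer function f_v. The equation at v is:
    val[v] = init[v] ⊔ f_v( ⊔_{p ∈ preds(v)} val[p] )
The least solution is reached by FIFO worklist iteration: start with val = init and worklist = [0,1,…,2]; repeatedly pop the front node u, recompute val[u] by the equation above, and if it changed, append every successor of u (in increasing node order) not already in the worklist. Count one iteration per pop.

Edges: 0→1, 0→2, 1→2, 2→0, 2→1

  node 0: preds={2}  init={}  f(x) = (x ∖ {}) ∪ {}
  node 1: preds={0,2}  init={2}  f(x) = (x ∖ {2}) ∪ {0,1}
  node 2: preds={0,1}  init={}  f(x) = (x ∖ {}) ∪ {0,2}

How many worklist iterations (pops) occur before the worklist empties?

6

Trace (6 dequeues):
  [1] u=0 | in {} | out {} | ==
  [2] u=1 | in {} | out {0,1,2} | prev {2} | push {}
  [3] u=2 | in {0,1,2} | out {0,1,2} | prev {} | push {0,1}
  [4] u=0 | in {0,1,2} | out {0,1,2} | prev {} | push {2}
  [5] u=1 | in {0,1,2} | out {0,1,2} | ==
  [6] u=2 | in {0,1,2} | out {0,1,2} | ==

Converged values:
  [0] {0,1,2}
  [1] {0,1,2}
  [2] {0,1,2}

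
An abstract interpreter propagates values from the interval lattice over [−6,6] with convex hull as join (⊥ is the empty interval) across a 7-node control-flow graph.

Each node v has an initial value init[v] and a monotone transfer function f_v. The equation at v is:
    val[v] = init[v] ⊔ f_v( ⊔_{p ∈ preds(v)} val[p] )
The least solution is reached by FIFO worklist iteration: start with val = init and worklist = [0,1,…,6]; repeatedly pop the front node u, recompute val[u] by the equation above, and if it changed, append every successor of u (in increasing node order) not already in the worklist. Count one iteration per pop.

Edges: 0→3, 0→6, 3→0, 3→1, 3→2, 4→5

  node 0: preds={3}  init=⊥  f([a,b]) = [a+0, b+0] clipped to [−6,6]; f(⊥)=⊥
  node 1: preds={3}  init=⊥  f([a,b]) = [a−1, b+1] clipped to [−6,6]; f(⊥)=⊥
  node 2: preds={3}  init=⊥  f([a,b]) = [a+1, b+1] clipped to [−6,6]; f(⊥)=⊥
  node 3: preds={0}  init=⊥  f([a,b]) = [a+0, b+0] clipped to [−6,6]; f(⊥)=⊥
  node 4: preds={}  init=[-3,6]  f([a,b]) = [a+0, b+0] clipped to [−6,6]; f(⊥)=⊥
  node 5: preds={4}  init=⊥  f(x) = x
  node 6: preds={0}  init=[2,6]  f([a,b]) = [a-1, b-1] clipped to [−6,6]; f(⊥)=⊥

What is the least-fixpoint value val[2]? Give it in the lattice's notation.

⊥

Iteration log — 7 steps:
  step 1. node 0  ⊔preds=⊥  new=⊥  stable
  step 2. node 1  ⊔preds=⊥  new=⊥  stable
  step 3. node 2  ⊔preds=⊥  new=⊥  stable
  step 4. node 3  ⊔preds=⊥  new=⊥  stable
  step 5. node 4  ⊔preds=⊥  new=[-3,6]  stable
  step 6. node 5  ⊔preds=[-3,6]  new=[-3,6]  old=⊥  +wl: 
  step 7. node 6  ⊔preds=⊥  new=[2,6]  stable

Least fixpoint reached:
  node 0: ⊥
  node 1: ⊥
  node 2: ⊥
  node 3: ⊥
  node 4: [-3,6]
  node 5: [-3,6]
  node 6: [2,6]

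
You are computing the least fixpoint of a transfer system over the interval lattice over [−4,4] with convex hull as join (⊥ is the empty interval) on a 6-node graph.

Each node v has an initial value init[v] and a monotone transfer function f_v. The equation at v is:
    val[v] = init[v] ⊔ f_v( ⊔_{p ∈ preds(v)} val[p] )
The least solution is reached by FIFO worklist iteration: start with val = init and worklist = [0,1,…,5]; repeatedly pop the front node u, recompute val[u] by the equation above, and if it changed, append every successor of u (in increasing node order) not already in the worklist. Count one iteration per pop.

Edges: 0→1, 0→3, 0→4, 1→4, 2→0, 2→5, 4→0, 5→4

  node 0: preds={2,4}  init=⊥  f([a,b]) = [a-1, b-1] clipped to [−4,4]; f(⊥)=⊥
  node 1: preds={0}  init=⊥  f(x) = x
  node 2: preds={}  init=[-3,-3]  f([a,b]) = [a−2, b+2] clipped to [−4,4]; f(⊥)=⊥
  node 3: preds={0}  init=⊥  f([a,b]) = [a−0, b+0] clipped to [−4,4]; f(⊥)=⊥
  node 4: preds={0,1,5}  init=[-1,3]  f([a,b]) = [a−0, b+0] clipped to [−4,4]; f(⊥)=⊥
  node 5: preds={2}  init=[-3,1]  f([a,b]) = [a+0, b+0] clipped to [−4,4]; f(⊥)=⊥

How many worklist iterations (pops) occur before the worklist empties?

Worklist (7 pops):
  #1 pop 0: in=[-3,3] → [-4,2] (was ⊥); enqueue []
  #2 pop 1: in=[-4,2] → [-4,2] (was ⊥); enqueue []
  #3 pop 2: in=⊥ → [-3,-3] (no change)
  #4 pop 3: in=[-4,2] → [-4,2] (was ⊥); enqueue []
  #5 pop 4: in=[-4,2] → [-4,3] (was [-1,3]); enqueue [0]
  #6 pop 5: in=[-3,-3] → [-3,1] (no change)
  #7 pop 0: in=[-4,3] → [-4,2] (no change)

Fixpoint:
  val[0] = [-4,2]
  val[1] = [-4,2]
  val[2] = [-3,-3]
  val[3] = [-4,2]
  val[4] = [-4,3]
  val[5] = [-3,1]

7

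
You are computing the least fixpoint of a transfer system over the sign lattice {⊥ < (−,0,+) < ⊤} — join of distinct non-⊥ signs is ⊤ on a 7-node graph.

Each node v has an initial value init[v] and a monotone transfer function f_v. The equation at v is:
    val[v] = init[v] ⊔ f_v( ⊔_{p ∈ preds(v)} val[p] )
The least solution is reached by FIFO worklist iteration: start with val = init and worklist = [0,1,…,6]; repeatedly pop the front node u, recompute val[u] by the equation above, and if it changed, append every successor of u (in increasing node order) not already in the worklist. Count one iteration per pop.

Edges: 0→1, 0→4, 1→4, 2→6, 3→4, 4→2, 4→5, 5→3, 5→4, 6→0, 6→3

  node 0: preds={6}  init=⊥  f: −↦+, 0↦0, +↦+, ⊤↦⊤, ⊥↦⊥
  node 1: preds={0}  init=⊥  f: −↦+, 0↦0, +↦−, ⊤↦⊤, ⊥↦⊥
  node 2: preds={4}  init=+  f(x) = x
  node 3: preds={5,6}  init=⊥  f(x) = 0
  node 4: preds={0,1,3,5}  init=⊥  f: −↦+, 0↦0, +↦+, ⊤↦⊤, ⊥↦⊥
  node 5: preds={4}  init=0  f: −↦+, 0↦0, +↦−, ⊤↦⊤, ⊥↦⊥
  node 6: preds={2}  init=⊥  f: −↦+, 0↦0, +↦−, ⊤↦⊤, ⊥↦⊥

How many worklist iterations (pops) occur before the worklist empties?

20

Trace (20 dequeues):
  [1] u=0 | in ⊥ | out ⊥ | ==
  [2] u=1 | in ⊥ | out ⊥ | ==
  [3] u=2 | in ⊥ | out + | ==
  [4] u=3 | in 0 | out 0 | prev ⊥ | push {}
  [5] u=4 | in 0 | out 0 | prev ⊥ | push {2}
  [6] u=5 | in 0 | out 0 | ==
  [7] u=6 | in + | out − | prev ⊥ | push {0,3}
  [8] u=2 | in 0 | out ⊤ | prev + | push {6}
  [9] u=0 | in − | out + | prev ⊥ | push {1,4}
  [10] u=3 | in ⊤ | out 0 | ==
  [11] u=6 | in ⊤ | out ⊤ | prev − | push {0,3}
  [12] u=1 | in + | out − | prev ⊥ | push {}
  [13] u=4 | in ⊤ | out ⊤ | prev 0 | push {2,5}
  [14] u=0 | in ⊤ | out ⊤ | prev + | push {1,4}
  [15] u=3 | in ⊤ | out 0 | ==
  [16] u=2 | in ⊤ | out ⊤ | ==
  [17] u=5 | in ⊤ | out ⊤ | prev 0 | push {3}
  [18] u=1 | in ⊤ | out ⊤ | prev − | push {}
  [19] u=4 | in ⊤ | out ⊤ | ==
  [20] u=3 | in ⊤ | out 0 | ==

Converged values:
  [0] ⊤
  [1] ⊤
  [2] ⊤
  [3] 0
  [4] ⊤
  [5] ⊤
  [6] ⊤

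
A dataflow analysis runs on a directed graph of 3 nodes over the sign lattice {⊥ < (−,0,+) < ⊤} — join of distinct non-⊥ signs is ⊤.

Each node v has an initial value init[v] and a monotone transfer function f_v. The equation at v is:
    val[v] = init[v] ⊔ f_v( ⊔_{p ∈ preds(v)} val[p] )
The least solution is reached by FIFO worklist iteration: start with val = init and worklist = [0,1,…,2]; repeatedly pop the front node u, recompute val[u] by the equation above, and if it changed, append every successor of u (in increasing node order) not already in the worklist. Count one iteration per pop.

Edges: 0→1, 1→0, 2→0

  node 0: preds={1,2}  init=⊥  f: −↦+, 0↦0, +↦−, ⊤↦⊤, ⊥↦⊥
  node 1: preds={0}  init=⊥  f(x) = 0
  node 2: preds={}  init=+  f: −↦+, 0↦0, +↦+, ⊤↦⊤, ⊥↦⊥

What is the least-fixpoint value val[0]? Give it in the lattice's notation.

⊤

Trace (5 dequeues):
  [1] u=0 | in + | out − | prev ⊥ | push {}
  [2] u=1 | in − | out 0 | prev ⊥ | push {0}
  [3] u=2 | in ⊥ | out + | ==
  [4] u=0 | in ⊤ | out ⊤ | prev − | push {1}
  [5] u=1 | in ⊤ | out 0 | ==

Converged values:
  [0] ⊤
  [1] 0
  [2] +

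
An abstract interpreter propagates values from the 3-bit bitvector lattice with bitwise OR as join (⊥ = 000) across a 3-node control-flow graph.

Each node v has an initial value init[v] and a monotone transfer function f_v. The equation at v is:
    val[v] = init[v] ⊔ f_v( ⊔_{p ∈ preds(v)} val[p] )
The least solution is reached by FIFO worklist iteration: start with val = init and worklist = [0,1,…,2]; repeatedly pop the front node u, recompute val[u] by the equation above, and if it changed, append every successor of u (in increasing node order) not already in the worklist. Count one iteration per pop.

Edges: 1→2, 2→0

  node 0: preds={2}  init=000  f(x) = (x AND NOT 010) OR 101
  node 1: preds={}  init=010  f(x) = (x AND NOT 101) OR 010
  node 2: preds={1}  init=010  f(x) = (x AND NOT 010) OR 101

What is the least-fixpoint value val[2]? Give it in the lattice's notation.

Iteration log — 4 steps:
  step 1. node 0  ⊔preds=010  new=101  old=000  +wl: 
  step 2. node 1  ⊔preds=000  new=010  stable
  step 3. node 2  ⊔preds=010  new=111  old=010  +wl: 0
  step 4. node 0  ⊔preds=111  new=101  stable

Least fixpoint reached:
  node 0: 101
  node 1: 010
  node 2: 111

111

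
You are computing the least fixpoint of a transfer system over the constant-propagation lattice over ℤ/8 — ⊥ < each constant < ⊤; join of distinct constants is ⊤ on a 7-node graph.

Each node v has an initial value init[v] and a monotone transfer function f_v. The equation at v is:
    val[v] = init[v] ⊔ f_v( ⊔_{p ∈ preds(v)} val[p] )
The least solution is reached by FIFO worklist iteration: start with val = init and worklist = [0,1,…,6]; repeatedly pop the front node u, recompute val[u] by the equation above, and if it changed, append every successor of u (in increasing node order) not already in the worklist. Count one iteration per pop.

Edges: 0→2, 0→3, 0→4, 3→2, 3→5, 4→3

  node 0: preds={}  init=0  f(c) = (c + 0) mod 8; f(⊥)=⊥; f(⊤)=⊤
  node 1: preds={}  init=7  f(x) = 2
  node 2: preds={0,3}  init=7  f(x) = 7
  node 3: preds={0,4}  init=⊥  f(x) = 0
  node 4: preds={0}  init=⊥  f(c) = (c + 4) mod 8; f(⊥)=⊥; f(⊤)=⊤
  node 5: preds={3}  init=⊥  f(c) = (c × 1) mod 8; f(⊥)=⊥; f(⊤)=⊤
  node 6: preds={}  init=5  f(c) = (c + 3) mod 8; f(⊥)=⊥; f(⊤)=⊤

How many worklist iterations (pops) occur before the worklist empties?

9

Worklist (9 pops):
  #1 pop 0: in=⊥ → 0 (no change)
  #2 pop 1: in=⊥ → ⊤ (was 7); enqueue []
  #3 pop 2: in=0 → 7 (no change)
  #4 pop 3: in=0 → 0 (was ⊥); enqueue [2]
  #5 pop 4: in=0 → 4 (was ⊥); enqueue [3]
  #6 pop 5: in=0 → 0 (was ⊥); enqueue []
  #7 pop 6: in=⊥ → 5 (no change)
  #8 pop 2: in=0 → 7 (no change)
  #9 pop 3: in=⊤ → 0 (no change)

Fixpoint:
  val[0] = 0
  val[1] = ⊤
  val[2] = 7
  val[3] = 0
  val[4] = 4
  val[5] = 0
  val[6] = 5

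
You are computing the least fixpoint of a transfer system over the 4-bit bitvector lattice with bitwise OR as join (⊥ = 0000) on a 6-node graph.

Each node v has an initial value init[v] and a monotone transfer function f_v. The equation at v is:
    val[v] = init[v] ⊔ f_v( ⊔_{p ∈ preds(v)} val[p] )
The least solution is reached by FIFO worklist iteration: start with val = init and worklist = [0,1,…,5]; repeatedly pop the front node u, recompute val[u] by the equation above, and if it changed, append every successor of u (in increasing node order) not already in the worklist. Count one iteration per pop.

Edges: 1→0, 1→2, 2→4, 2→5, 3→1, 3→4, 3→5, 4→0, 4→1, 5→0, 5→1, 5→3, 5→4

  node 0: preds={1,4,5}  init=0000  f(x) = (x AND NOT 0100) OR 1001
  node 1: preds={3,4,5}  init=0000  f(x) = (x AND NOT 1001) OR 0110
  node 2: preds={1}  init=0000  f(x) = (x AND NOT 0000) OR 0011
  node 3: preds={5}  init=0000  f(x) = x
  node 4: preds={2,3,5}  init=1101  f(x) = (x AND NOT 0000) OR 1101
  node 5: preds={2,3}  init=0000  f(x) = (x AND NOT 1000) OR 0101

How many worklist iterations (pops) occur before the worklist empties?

Worklist (12 pops):
  #1 pop 0: in=1101 → 1001 (was 0000); enqueue []
  #2 pop 1: in=1101 → 0110 (was 0000); enqueue [0]
  #3 pop 2: in=0110 → 0111 (was 0000); enqueue []
  #4 pop 3: in=0000 → 0000 (no change)
  #5 pop 4: in=0111 → 1111 (was 1101); enqueue [1]
  #6 pop 5: in=0111 → 0111 (was 0000); enqueue [3,4]
  #7 pop 0: in=1111 → 1011 (was 1001); enqueue []
  #8 pop 1: in=1111 → 0110 (no change)
  #9 pop 3: in=0111 → 0111 (was 0000); enqueue [1,5]
  #10 pop 4: in=0111 → 1111 (no change)
  #11 pop 1: in=1111 → 0110 (no change)
  #12 pop 5: in=0111 → 0111 (no change)

Fixpoint:
  val[0] = 1011
  val[1] = 0110
  val[2] = 0111
  val[3] = 0111
  val[4] = 1111
  val[5] = 0111

12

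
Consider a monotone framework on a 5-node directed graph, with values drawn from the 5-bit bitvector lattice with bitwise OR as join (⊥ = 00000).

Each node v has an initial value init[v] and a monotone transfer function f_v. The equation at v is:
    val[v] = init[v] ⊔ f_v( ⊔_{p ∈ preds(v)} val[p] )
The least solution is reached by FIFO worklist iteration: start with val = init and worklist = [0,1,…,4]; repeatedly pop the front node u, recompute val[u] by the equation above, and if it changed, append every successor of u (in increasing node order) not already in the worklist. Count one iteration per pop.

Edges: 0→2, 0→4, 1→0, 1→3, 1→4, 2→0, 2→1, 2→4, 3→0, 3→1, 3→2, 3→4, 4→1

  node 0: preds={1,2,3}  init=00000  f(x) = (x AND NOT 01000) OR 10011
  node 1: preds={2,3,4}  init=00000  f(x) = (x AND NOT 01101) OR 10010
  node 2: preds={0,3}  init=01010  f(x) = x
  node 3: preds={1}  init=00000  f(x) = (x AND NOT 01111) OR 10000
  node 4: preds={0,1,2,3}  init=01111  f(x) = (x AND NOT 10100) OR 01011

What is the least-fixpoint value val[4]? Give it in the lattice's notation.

01111

Trace (8 dequeues):
  [1] u=0 | in 01010 | out 10011 | prev 00000 | push {}
  [2] u=1 | in 01111 | out 10010 | prev 00000 | push {0}
  [3] u=2 | in 10011 | out 11011 | prev 01010 | push {1}
  [4] u=3 | in 10010 | out 10000 | prev 00000 | push {2}
  [5] u=4 | in 11011 | out 01111 | ==
  [6] u=0 | in 11011 | out 10011 | ==
  [7] u=1 | in 11111 | out 10010 | ==
  [8] u=2 | in 10011 | out 11011 | ==

Converged values:
  [0] 10011
  [1] 10010
  [2] 11011
  [3] 10000
  [4] 01111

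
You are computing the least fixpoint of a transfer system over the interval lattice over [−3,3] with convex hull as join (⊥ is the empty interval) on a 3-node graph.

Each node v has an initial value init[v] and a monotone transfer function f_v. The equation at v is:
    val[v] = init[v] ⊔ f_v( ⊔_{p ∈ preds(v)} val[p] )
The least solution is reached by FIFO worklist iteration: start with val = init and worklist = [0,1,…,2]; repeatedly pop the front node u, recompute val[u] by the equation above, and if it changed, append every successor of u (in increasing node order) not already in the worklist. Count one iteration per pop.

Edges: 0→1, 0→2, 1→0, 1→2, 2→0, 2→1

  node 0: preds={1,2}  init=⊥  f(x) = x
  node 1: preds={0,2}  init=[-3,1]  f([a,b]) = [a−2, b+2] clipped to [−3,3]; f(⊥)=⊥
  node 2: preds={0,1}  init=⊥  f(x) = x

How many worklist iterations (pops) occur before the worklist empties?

6

Iteration log — 6 steps:
  step 1. node 0  ⊔preds=[-3,1]  new=[-3,1]  old=⊥  +wl: 
  step 2. node 1  ⊔preds=[-3,1]  new=[-3,3]  old=[-3,1]  +wl: 0
  step 3. node 2  ⊔preds=[-3,3]  new=[-3,3]  old=⊥  +wl: 1
  step 4. node 0  ⊔preds=[-3,3]  new=[-3,3]  old=[-3,1]  +wl: 2
  step 5. node 1  ⊔preds=[-3,3]  new=[-3,3]  stable
  step 6. node 2  ⊔preds=[-3,3]  new=[-3,3]  stable

Least fixpoint reached:
  node 0: [-3,3]
  node 1: [-3,3]
  node 2: [-3,3]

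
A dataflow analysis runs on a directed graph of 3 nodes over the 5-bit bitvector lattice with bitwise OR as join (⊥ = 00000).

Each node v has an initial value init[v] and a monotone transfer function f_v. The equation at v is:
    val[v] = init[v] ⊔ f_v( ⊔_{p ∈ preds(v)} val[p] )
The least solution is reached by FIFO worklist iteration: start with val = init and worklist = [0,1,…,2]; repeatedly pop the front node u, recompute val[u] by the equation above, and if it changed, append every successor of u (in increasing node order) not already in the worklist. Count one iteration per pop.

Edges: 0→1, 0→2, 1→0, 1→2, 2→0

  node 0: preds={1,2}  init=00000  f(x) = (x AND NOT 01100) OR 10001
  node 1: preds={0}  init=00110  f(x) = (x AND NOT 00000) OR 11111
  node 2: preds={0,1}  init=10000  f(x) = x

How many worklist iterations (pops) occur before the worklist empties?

Trace (4 dequeues):
  [1] u=0 | in 10110 | out 10011 | prev 00000 | push {}
  [2] u=1 | in 10011 | out 11111 | prev 00110 | push {0}
  [3] u=2 | in 11111 | out 11111 | prev 10000 | push {}
  [4] u=0 | in 11111 | out 10011 | ==

Converged values:
  [0] 10011
  [1] 11111
  [2] 11111

4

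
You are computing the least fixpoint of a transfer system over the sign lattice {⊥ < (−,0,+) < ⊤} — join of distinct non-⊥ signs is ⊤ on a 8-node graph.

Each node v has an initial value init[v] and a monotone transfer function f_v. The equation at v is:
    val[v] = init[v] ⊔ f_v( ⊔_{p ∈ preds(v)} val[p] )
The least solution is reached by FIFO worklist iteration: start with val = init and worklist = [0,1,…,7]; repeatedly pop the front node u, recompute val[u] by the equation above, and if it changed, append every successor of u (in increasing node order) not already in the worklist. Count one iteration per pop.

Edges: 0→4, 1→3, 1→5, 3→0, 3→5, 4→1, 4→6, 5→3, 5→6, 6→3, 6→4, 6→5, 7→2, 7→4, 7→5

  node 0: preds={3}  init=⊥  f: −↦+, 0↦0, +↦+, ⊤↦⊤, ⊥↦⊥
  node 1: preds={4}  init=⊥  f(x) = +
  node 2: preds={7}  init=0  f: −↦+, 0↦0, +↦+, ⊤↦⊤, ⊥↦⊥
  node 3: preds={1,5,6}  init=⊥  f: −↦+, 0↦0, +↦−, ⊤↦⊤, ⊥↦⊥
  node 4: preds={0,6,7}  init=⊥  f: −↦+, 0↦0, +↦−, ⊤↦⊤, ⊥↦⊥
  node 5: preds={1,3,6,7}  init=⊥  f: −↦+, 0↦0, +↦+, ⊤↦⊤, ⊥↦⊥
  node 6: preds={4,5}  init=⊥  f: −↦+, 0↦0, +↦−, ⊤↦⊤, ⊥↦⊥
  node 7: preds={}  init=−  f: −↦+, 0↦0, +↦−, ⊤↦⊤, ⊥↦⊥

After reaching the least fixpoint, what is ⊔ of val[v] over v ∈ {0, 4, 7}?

Iteration log — 17 steps:
  step 1. node 0  ⊔preds=⊥  new=⊥  stable
  step 2. node 1  ⊔preds=⊥  new=+  old=⊥  +wl: 
  step 3. node 2  ⊔preds=−  new=⊤  old=0  +wl: 
  step 4. node 3  ⊔preds=+  new=−  old=⊥  +wl: 0
  step 5. node 4  ⊔preds=−  new=+  old=⊥  +wl: 1
  step 6. node 5  ⊔preds=⊤  new=⊤  old=⊥  +wl: 3
  step 7. node 6  ⊔preds=⊤  new=⊤  old=⊥  +wl: 4,5
  step 8. node 7  ⊔preds=⊥  new=−  stable
  step 9. node 0  ⊔preds=−  new=+  old=⊥  +wl: 
  step 10. node 1  ⊔preds=+  new=+  stable
  step 11. node 3  ⊔preds=⊤  new=⊤  old=−  +wl: 0
  step 12. node 4  ⊔preds=⊤  new=⊤  old=+  +wl: 1,6
  step 13. node 5  ⊔preds=⊤  new=⊤  stable
  step 14. node 0  ⊔preds=⊤  new=⊤  old=+  +wl: 4
  step 15. node 1  ⊔preds=⊤  new=+  stable
  step 16. node 6  ⊔preds=⊤  new=⊤  stable
  step 17. node 4  ⊔preds=⊤  new=⊤  stable

Least fixpoint reached:
  node 0: ⊤
  node 1: +
  node 2: ⊤
  node 3: ⊤
  node 4: ⊤
  node 5: ⊤
  node 6: ⊤
  node 7: −

⊤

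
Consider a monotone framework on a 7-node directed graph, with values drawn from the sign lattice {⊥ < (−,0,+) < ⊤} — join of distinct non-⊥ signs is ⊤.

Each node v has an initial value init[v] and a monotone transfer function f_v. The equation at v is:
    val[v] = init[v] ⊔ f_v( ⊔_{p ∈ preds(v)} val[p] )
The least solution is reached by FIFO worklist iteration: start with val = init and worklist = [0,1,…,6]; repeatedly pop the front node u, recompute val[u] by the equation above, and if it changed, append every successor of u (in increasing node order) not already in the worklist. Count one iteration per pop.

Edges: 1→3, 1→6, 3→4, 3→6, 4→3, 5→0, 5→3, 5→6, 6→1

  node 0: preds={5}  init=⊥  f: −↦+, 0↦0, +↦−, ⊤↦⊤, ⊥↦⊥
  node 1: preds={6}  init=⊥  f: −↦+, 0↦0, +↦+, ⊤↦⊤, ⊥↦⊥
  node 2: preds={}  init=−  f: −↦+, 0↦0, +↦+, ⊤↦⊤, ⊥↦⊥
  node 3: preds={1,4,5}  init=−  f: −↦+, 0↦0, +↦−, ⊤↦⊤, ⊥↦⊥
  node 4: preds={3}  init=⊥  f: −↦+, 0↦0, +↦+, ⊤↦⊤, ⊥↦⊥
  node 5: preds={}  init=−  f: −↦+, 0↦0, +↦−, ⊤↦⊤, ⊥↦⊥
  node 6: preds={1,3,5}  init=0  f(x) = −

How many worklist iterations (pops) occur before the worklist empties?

Worklist (11 pops):
  #1 pop 0: in=− → + (was ⊥); enqueue []
  #2 pop 1: in=0 → 0 (was ⊥); enqueue []
  #3 pop 2: in=⊥ → − (no change)
  #4 pop 3: in=⊤ → ⊤ (was −); enqueue []
  #5 pop 4: in=⊤ → ⊤ (was ⊥); enqueue [3]
  #6 pop 5: in=⊥ → − (no change)
  #7 pop 6: in=⊤ → ⊤ (was 0); enqueue [1]
  #8 pop 3: in=⊤ → ⊤ (no change)
  #9 pop 1: in=⊤ → ⊤ (was 0); enqueue [3,6]
  #10 pop 3: in=⊤ → ⊤ (no change)
  #11 pop 6: in=⊤ → ⊤ (no change)

Fixpoint:
  val[0] = +
  val[1] = ⊤
  val[2] = −
  val[3] = ⊤
  val[4] = ⊤
  val[5] = −
  val[6] = ⊤

11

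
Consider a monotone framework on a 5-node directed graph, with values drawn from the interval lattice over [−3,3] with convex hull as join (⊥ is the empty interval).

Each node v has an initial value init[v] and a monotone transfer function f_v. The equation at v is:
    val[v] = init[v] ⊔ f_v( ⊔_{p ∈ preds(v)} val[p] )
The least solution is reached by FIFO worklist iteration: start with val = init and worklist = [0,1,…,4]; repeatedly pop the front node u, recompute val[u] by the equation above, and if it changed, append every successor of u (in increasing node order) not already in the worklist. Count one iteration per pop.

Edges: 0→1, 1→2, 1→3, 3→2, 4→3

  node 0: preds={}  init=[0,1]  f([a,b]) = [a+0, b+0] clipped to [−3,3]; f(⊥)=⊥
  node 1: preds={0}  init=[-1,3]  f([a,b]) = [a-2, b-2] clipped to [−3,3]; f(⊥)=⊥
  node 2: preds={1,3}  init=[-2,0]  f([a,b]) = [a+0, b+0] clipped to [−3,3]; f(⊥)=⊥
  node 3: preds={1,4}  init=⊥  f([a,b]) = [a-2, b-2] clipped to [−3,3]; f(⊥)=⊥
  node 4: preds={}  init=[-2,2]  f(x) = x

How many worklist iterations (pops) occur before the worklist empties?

6

Trace (6 dequeues):
  [1] u=0 | in ⊥ | out [0,1] | ==
  [2] u=1 | in [0,1] | out [-2,3] | prev [-1,3] | push {}
  [3] u=2 | in [-2,3] | out [-2,3] | prev [-2,0] | push {}
  [4] u=3 | in [-2,3] | out [-3,1] | prev ⊥ | push {2}
  [5] u=4 | in ⊥ | out [-2,2] | ==
  [6] u=2 | in [-3,3] | out [-3,3] | prev [-2,3] | push {}

Converged values:
  [0] [0,1]
  [1] [-2,3]
  [2] [-3,3]
  [3] [-3,1]
  [4] [-2,2]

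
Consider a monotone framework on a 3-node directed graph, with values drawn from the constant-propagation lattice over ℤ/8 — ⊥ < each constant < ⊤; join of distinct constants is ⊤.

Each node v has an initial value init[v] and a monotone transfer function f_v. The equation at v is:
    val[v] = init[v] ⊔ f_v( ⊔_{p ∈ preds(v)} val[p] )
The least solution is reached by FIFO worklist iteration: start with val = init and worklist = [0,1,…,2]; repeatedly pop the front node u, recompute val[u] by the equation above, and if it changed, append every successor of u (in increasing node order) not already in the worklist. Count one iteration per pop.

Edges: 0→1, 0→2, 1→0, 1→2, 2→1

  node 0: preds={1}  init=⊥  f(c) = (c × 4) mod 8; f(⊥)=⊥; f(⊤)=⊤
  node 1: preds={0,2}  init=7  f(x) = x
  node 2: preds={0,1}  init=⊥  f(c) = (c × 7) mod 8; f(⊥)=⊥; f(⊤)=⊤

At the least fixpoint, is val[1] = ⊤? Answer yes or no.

Worklist (6 pops):
  #1 pop 0: in=7 → 4 (was ⊥); enqueue []
  #2 pop 1: in=4 → ⊤ (was 7); enqueue [0]
  #3 pop 2: in=⊤ → ⊤ (was ⊥); enqueue [1]
  #4 pop 0: in=⊤ → ⊤ (was 4); enqueue [2]
  #5 pop 1: in=⊤ → ⊤ (no change)
  #6 pop 2: in=⊤ → ⊤ (no change)

Fixpoint:
  val[0] = ⊤
  val[1] = ⊤
  val[2] = ⊤

yes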